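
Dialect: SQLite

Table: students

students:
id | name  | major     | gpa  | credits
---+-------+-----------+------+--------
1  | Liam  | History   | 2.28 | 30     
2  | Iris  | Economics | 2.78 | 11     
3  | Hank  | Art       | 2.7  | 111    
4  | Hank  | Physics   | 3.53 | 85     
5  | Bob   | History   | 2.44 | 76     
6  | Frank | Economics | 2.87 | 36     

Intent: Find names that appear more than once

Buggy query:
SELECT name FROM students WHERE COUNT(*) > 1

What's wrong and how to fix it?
Bug: WHERE can't reference COUNT(*); aggregates are computed after WHERE

Fix: Group first, then use HAVING for the count condition

Corrected query:
SELECT name FROM students GROUP BY name HAVING COUNT(*) > 1

Result:
name
----
Hank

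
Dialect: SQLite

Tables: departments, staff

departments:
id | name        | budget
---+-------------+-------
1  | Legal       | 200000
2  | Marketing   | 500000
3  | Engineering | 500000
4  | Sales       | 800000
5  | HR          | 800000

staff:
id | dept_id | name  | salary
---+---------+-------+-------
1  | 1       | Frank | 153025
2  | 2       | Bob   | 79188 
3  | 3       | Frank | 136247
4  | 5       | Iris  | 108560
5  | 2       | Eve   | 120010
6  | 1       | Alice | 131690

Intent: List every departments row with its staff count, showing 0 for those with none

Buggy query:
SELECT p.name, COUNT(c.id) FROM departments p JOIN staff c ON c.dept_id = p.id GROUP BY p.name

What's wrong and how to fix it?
Bug: An inner join excludes parents with zero children

Fix: Switch to LEFT JOIN to retain unmatched parent rows

Corrected query:
SELECT p.name, COUNT(c.id) FROM departments p LEFT JOIN staff c ON c.dept_id = p.id GROUP BY p.name

Result:
name        | COUNT(c.id)
------------+------------
Engineering | 1          
HR          | 1          
Legal       | 2          
Marketing   | 2          
Sales       | 0          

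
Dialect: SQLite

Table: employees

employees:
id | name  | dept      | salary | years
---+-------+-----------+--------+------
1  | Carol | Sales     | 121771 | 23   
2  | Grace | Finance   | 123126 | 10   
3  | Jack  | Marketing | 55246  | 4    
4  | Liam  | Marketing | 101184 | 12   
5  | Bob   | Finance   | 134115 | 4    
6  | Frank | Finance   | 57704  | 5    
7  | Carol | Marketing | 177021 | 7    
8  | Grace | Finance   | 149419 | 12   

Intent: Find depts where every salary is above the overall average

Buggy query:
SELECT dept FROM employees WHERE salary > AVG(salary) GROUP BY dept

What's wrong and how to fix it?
Bug: AVG() is an aggregate; it can't sit directly in WHERE

Fix: Compute the overall average in a scalar subquery and compare each group's MIN against it in HAVING

Corrected query:
SELECT dept FROM employees GROUP BY dept HAVING MIN(salary) > (SELECT AVG(salary) FROM employees)

Result:
dept 
-----
Sales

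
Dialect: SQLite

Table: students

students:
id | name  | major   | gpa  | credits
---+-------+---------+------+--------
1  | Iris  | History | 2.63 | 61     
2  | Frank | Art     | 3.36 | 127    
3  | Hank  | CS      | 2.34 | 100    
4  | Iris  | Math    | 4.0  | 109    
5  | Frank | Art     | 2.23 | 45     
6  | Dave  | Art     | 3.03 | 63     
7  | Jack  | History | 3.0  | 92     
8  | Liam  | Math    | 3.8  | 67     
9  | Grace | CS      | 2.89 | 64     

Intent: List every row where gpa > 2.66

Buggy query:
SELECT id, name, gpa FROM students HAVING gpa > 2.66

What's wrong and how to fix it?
Bug: HAVING filters the output of aggregation, but this query has no GROUP BY and no aggregate functions, so SQLite rejects it (HAVING clause on a non-aggregate query); the condition here is per row

Fix: Replace HAVING with WHERE since the condition applies to individual rows

Corrected query:
SELECT id, name, gpa FROM students WHERE gpa > 2.66

Result:
id | name  | gpa 
---+-------+-----
2  | Frank | 3.36
4  | Iris  | 4   
6  | Dave  | 3.03
7  | Jack  | 3   
8  | Liam  | 3.8 
9  | Grace | 2.89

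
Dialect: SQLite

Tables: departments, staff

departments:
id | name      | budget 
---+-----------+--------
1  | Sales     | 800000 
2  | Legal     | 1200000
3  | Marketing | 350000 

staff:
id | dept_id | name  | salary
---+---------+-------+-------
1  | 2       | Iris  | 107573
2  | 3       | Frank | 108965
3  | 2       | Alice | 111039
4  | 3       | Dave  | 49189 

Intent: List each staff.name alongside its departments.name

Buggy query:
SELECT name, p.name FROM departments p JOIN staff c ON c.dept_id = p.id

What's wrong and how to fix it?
Bug: 'name' exists in both joined tables, so the database can't tell which one is meant

Fix: Prefix ambiguous columns with the table alias

Corrected query:
SELECT c.name, p.name FROM departments p JOIN staff c ON c.dept_id = p.id

Result:
name  | name     
------+----------
Iris  | Legal    
Frank | Marketing
Alice | Legal    
Dave  | Marketing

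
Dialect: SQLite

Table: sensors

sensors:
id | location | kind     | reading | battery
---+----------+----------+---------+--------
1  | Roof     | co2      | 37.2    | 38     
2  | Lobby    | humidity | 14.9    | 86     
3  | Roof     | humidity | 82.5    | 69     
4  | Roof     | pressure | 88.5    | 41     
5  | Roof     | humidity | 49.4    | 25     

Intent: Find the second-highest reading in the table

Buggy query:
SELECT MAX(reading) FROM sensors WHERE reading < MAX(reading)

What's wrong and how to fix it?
Bug: The inner MAX is an aggregate inside WHERE, which is not allowed

Fix: Put the inner MAX in a scalar subquery

Corrected query:
SELECT MAX(reading) FROM sensors WHERE reading < (SELECT MAX(reading) FROM sensors)

Result:
MAX(reading)
------------
82.5        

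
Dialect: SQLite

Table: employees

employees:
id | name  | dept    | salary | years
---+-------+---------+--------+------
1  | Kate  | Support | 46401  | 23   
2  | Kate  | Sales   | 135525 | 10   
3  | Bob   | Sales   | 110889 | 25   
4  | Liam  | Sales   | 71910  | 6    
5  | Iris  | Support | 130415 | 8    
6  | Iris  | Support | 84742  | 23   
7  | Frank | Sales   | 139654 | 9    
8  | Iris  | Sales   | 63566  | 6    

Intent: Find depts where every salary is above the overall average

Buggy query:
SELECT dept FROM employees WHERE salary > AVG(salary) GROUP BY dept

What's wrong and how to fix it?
Bug: WHERE evaluates per row before aggregation, so AVG() is unavailable

Fix: Use a subquery for AVG and a HAVING MIN(...) filter so the condition holds for every row in the group

Corrected query:
SELECT dept FROM employees GROUP BY dept HAVING MIN(salary) > (SELECT AVG(salary) FROM employees)

Result:
(no rows)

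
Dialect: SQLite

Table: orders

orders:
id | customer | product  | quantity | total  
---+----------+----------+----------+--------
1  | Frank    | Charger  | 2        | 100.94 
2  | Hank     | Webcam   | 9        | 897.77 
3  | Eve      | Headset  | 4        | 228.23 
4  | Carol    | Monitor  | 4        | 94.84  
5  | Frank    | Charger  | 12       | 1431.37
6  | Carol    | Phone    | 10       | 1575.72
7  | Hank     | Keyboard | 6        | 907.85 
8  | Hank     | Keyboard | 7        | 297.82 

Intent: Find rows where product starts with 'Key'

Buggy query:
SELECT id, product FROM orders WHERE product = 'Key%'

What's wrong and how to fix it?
Bug: Wildcards only work with LIKE; '=' treats '%' as a literal character

Fix: Replace '=' with LIKE so 'Key%' is treated as a pattern

Corrected query:
SELECT id, product FROM orders WHERE product LIKE 'Key%'

Result:
id | product 
---+---------
7  | Keyboard
8  | Keyboard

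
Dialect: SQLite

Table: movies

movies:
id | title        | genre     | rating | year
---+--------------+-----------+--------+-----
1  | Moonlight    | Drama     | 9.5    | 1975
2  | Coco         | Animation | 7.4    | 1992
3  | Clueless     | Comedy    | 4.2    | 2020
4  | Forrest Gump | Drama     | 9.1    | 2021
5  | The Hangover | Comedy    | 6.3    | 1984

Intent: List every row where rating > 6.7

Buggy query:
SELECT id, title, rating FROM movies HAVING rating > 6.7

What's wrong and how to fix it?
Bug: This is a non-aggregate query (no GROUP BY, no aggregates), so in SQLite the HAVING clause is invalid here; a row-level condition belongs in WHERE

Fix: Replace HAVING with WHERE since the condition applies to individual rows

Corrected query:
SELECT id, title, rating FROM movies WHERE rating > 6.7

Result:
id | title        | rating
---+--------------+-------
1  | Moonlight    | 9.5   
2  | Coco         | 7.4   
4  | Forrest Gump | 9.1   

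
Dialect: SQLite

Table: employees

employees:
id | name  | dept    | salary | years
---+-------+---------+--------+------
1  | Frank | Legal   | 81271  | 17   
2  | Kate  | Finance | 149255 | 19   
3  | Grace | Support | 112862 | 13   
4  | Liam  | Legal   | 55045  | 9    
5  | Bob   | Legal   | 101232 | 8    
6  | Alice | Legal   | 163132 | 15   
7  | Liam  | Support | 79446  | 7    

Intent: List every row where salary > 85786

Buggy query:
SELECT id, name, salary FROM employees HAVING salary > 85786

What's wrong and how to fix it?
Bug: This is a non-aggregate query (no GROUP BY, no aggregates), so in SQLite the HAVING clause is invalid here; a row-level condition belongs in WHERE

Fix: Use WHERE for row-level filtering

Corrected query:
SELECT id, name, salary FROM employees WHERE salary > 85786

Result:
id | name  | salary
---+-------+-------
2  | Kate  | 149255
3  | Grace | 112862
5  | Bob   | 101232
6  | Alice | 163132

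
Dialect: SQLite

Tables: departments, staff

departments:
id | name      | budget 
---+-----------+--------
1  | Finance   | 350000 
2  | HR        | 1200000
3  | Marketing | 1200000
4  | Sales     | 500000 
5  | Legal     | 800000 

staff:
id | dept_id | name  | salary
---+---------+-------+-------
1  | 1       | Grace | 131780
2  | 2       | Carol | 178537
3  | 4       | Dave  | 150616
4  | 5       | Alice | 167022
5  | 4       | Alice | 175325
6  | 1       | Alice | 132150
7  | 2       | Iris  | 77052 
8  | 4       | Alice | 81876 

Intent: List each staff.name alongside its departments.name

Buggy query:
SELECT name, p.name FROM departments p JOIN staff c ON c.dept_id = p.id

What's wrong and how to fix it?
Bug: Both tables have a 'name' column; the unqualified reference is ambiguous

Fix: Qualify the column with its table alias (c.name)

Corrected query:
SELECT c.name, p.name FROM departments p JOIN staff c ON c.dept_id = p.id

Result:
name  | name   
------+--------
Grace | Finance
Carol | HR     
Dave  | Sales  
Alice | Legal  
Alice | Sales  
Alice | Finance
Iris  | HR     
Alice | Sales  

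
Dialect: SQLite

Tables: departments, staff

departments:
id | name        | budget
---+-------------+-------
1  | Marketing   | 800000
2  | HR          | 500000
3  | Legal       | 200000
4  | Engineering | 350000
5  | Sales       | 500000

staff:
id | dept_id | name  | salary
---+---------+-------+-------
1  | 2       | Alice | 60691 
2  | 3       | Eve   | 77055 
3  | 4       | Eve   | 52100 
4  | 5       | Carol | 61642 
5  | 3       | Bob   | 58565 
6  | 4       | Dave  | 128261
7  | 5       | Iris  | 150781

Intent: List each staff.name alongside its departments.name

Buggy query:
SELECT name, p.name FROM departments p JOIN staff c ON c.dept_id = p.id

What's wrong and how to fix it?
Bug: Both tables have a 'name' column; the unqualified reference is ambiguous

Fix: Prefix ambiguous columns with the table alias

Corrected query:
SELECT c.name, p.name FROM departments p JOIN staff c ON c.dept_id = p.id

Result:
name  | name       
------+------------
Alice | HR         
Eve   | Legal      
Eve   | Engineering
Carol | Sales      
Bob   | Legal      
Dave  | Engineering
Iris  | Sales      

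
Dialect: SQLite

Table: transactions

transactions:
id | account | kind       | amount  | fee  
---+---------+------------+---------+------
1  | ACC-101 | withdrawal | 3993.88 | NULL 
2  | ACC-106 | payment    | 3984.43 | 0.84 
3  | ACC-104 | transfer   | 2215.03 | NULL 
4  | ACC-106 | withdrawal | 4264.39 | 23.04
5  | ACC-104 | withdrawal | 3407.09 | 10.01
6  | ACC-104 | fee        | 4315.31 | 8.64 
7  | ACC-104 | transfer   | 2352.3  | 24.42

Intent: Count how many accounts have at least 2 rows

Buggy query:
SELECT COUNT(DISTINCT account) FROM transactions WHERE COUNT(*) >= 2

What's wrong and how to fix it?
Bug: COUNT(*) cannot appear in WHERE; the per-group count doesn't exist yet

Fix: Group first with HAVING COUNT(*) >= 2, then COUNT the resulting groups

Corrected query:
SELECT COUNT(*) FROM (SELECT account FROM transactions GROUP BY account HAVING COUNT(*) >= 2)

Result:
COUNT(*)
--------
2       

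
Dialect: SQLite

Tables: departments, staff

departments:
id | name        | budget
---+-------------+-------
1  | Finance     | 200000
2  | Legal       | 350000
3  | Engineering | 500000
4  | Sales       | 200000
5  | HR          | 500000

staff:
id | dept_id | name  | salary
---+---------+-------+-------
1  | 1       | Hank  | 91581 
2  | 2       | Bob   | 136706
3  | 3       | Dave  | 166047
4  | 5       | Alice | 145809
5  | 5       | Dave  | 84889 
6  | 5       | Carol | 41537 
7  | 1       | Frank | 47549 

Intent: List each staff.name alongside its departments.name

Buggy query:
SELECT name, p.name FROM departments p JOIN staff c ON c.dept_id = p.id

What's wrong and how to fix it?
Bug: Both tables have a 'name' column; the unqualified reference is ambiguous

Fix: Prefix ambiguous columns with the table alias

Corrected query:
SELECT c.name, p.name FROM departments p JOIN staff c ON c.dept_id = p.id

Result:
name  | name       
------+------------
Hank  | Finance    
Bob   | Legal      
Dave  | Engineering
Alice | HR         
Dave  | HR         
Carol | HR         
Frank | Finance    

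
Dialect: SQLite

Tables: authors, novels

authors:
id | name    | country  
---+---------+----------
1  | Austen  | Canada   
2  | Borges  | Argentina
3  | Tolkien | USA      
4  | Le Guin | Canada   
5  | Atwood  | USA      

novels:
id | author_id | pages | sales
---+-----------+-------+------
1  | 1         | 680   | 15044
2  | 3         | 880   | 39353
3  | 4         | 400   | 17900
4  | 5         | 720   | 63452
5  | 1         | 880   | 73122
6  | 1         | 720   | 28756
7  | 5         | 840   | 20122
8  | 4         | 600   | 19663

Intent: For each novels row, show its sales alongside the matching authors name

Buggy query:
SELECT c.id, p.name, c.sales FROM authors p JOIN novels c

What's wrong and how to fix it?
Bug: JOIN with no ON clause produces a cartesian product; every novels row pairs with every authors row

Fix: Specify the join condition linking the foreign key to the parent id

Corrected query:
SELECT c.id, p.name, c.sales FROM authors p JOIN novels c ON c.author_id = p.id

Result:
id | name    | sales
---+---------+------
1  | Austen  | 15044
2  | Tolkien | 39353
3  | Le Guin | 17900
4  | Atwood  | 63452
5  | Austen  | 73122
6  | Austen  | 28756
7  | Atwood  | 20122
8  | Le Guin | 19663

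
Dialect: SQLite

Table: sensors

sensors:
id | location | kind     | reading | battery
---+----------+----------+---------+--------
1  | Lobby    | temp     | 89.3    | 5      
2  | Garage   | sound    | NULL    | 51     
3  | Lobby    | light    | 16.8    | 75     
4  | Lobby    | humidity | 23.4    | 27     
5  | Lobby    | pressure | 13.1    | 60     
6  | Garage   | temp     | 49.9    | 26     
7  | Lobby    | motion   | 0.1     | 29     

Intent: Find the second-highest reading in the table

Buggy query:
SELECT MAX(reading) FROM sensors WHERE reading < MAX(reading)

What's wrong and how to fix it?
Bug: The inner MAX is an aggregate inside WHERE, which is not allowed

Fix: Compute the overall MAX in a subquery, then take MAX of rows below it

Corrected query:
SELECT MAX(reading) FROM sensors WHERE reading < (SELECT MAX(reading) FROM sensors)

Result:
MAX(reading)
------------
49.9        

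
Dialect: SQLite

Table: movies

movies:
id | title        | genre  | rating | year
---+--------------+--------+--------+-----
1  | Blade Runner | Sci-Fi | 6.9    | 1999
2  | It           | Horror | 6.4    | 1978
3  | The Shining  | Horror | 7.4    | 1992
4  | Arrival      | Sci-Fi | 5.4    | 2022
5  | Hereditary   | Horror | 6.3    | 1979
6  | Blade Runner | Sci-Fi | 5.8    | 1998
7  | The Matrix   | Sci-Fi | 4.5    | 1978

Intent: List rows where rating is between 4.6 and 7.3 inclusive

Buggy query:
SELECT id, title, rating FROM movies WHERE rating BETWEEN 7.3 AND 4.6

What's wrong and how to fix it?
Bug: BETWEEN expects the lower bound first; with 7.3 AND 4.6 the range is empty

Fix: Swap the bounds so the smaller value comes first

Corrected query:
SELECT id, title, rating FROM movies WHERE rating BETWEEN 4.6 AND 7.3

Result:
id | title        | rating
---+--------------+-------
1  | Blade Runner | 6.9   
2  | It           | 6.4   
4  | Arrival      | 5.4   
5  | Hereditary   | 6.3   
6  | Blade Runner | 5.8   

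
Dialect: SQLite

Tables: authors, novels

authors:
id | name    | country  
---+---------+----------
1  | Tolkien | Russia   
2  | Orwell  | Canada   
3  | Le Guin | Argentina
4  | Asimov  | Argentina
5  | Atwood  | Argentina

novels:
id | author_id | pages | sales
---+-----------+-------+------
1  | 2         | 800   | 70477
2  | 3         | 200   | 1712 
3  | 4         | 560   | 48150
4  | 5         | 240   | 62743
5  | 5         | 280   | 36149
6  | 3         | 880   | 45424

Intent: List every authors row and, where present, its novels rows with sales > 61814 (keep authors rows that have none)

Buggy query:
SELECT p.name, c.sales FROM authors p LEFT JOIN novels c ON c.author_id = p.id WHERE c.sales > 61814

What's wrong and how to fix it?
Bug: A WHERE condition on the right-hand table after LEFT JOIN drops unmatched parents

Fix: Move the right-table condition into the ON clause so unmatched parents are kept

Corrected query:
SELECT p.name, c.sales FROM authors p LEFT JOIN novels c ON c.author_id = p.id AND c.sales > 61814

Result:
name    | sales
--------+------
Tolkien | NULL 
Orwell  | 70477
Le Guin | NULL 
Asimov  | NULL 
Atwood  | 62743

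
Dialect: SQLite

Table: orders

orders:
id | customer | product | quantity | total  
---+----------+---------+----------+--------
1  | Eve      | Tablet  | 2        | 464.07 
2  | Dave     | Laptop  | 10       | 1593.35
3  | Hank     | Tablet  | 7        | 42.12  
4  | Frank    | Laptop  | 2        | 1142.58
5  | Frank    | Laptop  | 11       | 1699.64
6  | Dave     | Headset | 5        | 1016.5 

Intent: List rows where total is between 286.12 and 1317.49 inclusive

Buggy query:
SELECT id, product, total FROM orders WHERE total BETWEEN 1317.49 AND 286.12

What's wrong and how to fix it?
Bug: The bounds are reversed; BETWEEN a AND b requires a <= b to match anything

Fix: Swap the bounds so the smaller value comes first

Corrected query:
SELECT id, product, total FROM orders WHERE total BETWEEN 286.12 AND 1317.49

Result:
id | product | total  
---+---------+--------
1  | Tablet  | 464.07 
4  | Laptop  | 1142.58
6  | Headset | 1016.5 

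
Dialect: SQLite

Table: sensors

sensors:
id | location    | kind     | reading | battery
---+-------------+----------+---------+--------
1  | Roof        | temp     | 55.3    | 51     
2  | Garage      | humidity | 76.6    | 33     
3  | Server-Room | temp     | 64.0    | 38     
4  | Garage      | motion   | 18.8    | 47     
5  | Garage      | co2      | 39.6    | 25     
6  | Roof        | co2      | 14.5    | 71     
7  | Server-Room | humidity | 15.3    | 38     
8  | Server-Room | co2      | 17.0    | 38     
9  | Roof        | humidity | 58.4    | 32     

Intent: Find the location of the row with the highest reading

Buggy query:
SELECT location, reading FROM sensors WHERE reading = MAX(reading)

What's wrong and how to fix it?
Bug: MAX(reading) is an aggregate and cannot be used directly in WHERE

Fix: Use a subquery: WHERE reading = (SELECT MAX(reading) FROM sensors)

Corrected query:
SELECT location, reading FROM sensors WHERE reading = (SELECT MAX(reading) FROM sensors)

Result:
location | reading
---------+--------
Garage   | 76.6   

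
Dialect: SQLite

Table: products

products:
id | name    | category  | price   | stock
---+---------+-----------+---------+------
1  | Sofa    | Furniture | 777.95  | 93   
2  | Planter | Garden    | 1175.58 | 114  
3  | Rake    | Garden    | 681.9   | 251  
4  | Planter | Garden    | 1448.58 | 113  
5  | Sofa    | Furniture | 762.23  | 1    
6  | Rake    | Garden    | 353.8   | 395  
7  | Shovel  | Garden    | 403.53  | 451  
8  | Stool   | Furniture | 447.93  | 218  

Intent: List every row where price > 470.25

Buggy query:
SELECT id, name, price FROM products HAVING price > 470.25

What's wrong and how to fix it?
Bug: HAVING filters the output of aggregation, but this query has no GROUP BY and no aggregate functions, so SQLite rejects it (HAVING clause on a non-aggregate query); the condition here is per row

Fix: Use WHERE for row-level filtering

Corrected query:
SELECT id, name, price FROM products WHERE price > 470.25

Result:
id | name    | price  
---+---------+--------
1  | Sofa    | 777.95 
2  | Planter | 1175.58
3  | Rake    | 681.9  
4  | Planter | 1448.58
5  | Sofa    | 762.23 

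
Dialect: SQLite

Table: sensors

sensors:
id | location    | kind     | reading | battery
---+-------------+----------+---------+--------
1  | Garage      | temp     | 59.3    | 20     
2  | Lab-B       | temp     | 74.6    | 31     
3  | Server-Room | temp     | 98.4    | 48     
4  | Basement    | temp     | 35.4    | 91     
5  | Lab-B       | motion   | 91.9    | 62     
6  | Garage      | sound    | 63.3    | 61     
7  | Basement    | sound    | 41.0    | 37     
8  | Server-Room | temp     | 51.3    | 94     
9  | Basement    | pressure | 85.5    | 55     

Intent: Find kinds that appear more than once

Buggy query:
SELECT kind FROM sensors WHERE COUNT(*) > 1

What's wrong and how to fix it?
Bug: WHERE can't reference COUNT(*); aggregates are computed after WHERE

Fix: GROUP BY kind, then filter groups with HAVING COUNT(*) > 1

Corrected query:
SELECT kind FROM sensors GROUP BY kind HAVING COUNT(*) > 1

Result:
kind 
-----
sound
temp 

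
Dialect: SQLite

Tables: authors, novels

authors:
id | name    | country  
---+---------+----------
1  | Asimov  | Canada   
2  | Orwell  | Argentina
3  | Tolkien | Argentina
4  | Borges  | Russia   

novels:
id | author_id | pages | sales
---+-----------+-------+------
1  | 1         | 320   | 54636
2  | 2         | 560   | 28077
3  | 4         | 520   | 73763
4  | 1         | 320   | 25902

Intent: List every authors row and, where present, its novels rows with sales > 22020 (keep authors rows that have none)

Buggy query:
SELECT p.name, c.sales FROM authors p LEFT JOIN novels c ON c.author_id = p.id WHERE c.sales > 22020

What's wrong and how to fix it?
Bug: Filtering c.sales in WHERE discards the NULL rows produced by LEFT JOIN, turning it into an inner join

Fix: Move the right-table condition into the ON clause so unmatched parents are kept

Corrected query:
SELECT p.name, c.sales FROM authors p LEFT JOIN novels c ON c.author_id = p.id AND c.sales > 22020

Result:
name    | sales
--------+------
Asimov  | 25902
Asimov  | 54636
Orwell  | 28077
Tolkien | NULL 
Borges  | 73763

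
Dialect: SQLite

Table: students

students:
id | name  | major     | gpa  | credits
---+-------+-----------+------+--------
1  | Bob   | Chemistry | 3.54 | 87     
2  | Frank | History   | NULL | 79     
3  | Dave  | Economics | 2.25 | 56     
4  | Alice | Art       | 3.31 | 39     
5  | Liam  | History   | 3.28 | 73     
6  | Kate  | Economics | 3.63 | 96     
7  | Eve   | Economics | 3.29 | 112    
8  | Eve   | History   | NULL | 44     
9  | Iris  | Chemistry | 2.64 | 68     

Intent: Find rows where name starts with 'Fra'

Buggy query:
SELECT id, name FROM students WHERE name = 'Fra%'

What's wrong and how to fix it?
Bug: '=' compares the literal string including the % character; pattern matching needs LIKE

Fix: Use LIKE for wildcard pattern matching

Corrected query:
SELECT id, name FROM students WHERE name LIKE 'Fra%'

Result:
id | name 
---+------
2  | Frank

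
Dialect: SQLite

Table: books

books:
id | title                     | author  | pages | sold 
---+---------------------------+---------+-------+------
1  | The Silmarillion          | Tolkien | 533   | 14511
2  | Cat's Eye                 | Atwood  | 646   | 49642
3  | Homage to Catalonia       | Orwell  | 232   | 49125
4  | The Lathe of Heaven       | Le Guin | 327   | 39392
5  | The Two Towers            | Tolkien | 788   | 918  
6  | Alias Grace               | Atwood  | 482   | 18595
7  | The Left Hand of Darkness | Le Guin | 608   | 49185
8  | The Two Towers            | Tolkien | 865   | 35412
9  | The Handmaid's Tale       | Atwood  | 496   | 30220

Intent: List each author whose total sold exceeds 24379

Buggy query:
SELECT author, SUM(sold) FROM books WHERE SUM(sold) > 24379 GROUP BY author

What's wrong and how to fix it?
Bug: Aggregate functions cannot appear in a WHERE clause

Fix: Move the aggregate condition to a HAVING clause

Corrected query:
SELECT author, SUM(sold) FROM books GROUP BY author HAVING SUM(sold) > 24379

Result:
author  | SUM(sold)
--------+----------
Atwood  | 98457    
Le Guin | 88577    
Orwell  | 49125    
Tolkien | 50841    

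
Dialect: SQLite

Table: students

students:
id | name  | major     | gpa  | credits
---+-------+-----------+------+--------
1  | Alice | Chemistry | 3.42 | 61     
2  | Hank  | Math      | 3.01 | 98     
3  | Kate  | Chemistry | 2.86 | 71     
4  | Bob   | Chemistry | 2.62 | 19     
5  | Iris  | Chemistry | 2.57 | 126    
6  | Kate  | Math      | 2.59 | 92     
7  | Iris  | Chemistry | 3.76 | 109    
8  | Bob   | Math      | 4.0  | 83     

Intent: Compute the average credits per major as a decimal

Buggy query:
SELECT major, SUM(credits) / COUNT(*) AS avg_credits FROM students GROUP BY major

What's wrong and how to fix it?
Bug: Both operands are integers, so '/' performs integer division and truncates

Fix: Multiply by 1.0 (or CAST to REAL) to force floating-point division

Corrected query:
SELECT major, SUM(credits) * 1.0 / COUNT(*) AS avg_credits FROM students GROUP BY major

Result:
major     | avg_credits
----------+------------
Chemistry | 77.2       
Math      | 91         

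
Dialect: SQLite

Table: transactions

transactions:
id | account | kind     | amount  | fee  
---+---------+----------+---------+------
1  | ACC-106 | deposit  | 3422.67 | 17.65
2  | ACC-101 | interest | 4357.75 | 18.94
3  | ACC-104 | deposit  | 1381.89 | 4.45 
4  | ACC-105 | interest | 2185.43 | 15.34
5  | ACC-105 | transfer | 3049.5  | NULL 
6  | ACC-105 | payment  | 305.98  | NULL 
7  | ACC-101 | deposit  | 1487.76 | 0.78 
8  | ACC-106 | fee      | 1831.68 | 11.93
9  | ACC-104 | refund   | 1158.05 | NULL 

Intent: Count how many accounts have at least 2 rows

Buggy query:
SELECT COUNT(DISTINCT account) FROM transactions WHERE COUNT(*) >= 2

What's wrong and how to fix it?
Bug: COUNT(*) cannot appear in WHERE; the per-group count doesn't exist yet

Fix: Use a subquery that GROUPs and filters with HAVING, then count its rows

Corrected query:
SELECT COUNT(*) FROM (SELECT account FROM transactions GROUP BY account HAVING COUNT(*) >= 2)

Result:
COUNT(*)
--------
4       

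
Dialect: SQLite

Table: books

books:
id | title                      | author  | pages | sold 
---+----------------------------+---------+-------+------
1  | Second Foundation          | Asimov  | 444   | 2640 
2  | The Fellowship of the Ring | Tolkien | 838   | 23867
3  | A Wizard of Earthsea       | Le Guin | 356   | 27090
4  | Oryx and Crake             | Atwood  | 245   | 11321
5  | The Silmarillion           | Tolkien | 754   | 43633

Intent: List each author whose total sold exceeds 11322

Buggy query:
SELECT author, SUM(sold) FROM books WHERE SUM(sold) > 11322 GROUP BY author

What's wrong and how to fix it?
Bug: WHERE runs before GROUP BY, so aggregates aren't available there

Fix: Use HAVING (which filters groups after aggregation) instead of WHERE

Corrected query:
SELECT author, SUM(sold) FROM books GROUP BY author HAVING SUM(sold) > 11322

Result:
author  | SUM(sold)
--------+----------
Le Guin | 27090    
Tolkien | 67500    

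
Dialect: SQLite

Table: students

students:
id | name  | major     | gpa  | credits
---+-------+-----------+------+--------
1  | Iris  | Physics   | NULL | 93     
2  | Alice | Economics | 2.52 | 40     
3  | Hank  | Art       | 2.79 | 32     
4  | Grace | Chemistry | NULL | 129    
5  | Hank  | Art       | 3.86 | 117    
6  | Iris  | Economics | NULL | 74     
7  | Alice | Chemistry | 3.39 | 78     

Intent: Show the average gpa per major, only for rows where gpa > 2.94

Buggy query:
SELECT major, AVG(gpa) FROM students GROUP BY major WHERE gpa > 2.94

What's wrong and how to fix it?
Bug: WHERE cannot follow GROUP BY

Fix: Place WHERE between FROM and GROUP BY

Corrected query:
SELECT major, AVG(gpa) FROM students WHERE gpa > 2.94 GROUP BY major

Result:
major     | AVG(gpa)
----------+---------
Art       | 3.86    
Chemistry | 3.39    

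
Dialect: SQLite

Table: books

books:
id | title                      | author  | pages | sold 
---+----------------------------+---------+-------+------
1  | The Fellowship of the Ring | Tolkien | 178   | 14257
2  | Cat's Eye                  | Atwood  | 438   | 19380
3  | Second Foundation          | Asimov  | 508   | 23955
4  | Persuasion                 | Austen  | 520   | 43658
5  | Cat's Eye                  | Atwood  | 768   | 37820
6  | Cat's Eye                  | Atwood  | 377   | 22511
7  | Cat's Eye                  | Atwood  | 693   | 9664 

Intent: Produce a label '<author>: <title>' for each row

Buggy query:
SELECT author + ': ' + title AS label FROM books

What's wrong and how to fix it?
Bug: SQLite uses || for string concatenation; + coerces text to numbers (yielding 0)

Fix: Use the || operator for string concatenation

Corrected query:
SELECT author || ': ' || title AS label FROM books

Result:
label                              
-----------------------------------
Tolkien: The Fellowship of the Ring
Atwood: Cat's Eye                  
Asimov: Second Foundation          
Austen: Persuasion                 
Atwood: Cat's Eye                  
Atwood: Cat's Eye                  
Atwood: Cat's Eye                  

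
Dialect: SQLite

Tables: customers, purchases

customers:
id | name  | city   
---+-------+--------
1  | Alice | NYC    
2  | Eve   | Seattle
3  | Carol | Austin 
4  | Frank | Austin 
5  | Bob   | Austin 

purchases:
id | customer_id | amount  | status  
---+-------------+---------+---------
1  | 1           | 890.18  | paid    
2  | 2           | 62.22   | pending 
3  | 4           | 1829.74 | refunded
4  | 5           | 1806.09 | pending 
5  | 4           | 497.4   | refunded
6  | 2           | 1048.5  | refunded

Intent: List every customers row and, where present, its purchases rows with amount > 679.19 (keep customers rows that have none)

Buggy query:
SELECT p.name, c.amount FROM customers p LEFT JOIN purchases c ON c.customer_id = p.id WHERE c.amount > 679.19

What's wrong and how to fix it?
Bug: A WHERE condition on the right-hand table after LEFT JOIN drops unmatched parents

Fix: Put 'c.amount > 679.19' in the JOIN's ON clause instead of WHERE

Corrected query:
SELECT p.name, c.amount FROM customers p LEFT JOIN purchases c ON c.customer_id = p.id AND c.amount > 679.19

Result:
name  | amount 
------+--------
Alice | 890.18 
Eve   | 1048.5 
Carol | NULL   
Frank | 1829.74
Bob   | 1806.09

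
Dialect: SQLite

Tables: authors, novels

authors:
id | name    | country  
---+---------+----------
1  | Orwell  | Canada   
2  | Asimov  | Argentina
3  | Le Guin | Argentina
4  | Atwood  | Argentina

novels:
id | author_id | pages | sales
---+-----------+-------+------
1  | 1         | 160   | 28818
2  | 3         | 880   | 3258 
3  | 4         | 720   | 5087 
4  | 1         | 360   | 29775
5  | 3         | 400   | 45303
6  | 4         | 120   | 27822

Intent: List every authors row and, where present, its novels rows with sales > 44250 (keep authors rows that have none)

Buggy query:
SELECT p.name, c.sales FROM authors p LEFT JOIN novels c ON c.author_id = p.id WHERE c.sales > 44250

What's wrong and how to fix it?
Bug: Filtering c.sales in WHERE discards the NULL rows produced by LEFT JOIN, turning it into an inner join

Fix: Put 'c.sales > 44250' in the JOIN's ON clause instead of WHERE

Corrected query:
SELECT p.name, c.sales FROM authors p LEFT JOIN novels c ON c.author_id = p.id AND c.sales > 44250

Result:
name    | sales
--------+------
Orwell  | NULL 
Asimov  | NULL 
Le Guin | 45303
Atwood  | NULL 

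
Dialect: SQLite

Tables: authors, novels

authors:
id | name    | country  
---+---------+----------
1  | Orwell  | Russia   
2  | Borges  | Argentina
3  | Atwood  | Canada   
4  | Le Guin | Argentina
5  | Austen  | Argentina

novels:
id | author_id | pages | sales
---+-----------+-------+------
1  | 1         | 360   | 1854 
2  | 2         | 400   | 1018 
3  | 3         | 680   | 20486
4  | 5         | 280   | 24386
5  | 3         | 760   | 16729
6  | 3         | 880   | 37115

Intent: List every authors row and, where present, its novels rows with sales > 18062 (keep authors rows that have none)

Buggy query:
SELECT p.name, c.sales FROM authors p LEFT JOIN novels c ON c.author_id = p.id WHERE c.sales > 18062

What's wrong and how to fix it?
Bug: Filtering c.sales in WHERE discards the NULL rows produced by LEFT JOIN, turning it into an inner join

Fix: Put 'c.sales > 18062' in the JOIN's ON clause instead of WHERE

Corrected query:
SELECT p.name, c.sales FROM authors p LEFT JOIN novels c ON c.author_id = p.id AND c.sales > 18062

Result:
name    | sales
--------+------
Orwell  | NULL 
Borges  | NULL 
Atwood  | 20486
Atwood  | 37115
Le Guin | NULL 
Austen  | 24386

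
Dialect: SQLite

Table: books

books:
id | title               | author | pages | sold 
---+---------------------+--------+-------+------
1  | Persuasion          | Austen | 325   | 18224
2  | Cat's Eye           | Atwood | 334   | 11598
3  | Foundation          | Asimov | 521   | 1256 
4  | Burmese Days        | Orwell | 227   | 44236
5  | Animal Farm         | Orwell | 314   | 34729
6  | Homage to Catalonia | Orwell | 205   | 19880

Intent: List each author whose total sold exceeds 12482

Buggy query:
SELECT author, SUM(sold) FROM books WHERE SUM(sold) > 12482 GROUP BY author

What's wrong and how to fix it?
Bug: Aggregate functions cannot appear in a WHERE clause

Fix: Move the aggregate condition to a HAVING clause

Corrected query:
SELECT author, SUM(sold) FROM books GROUP BY author HAVING SUM(sold) > 12482

Result:
author | SUM(sold)
-------+----------
Austen | 18224    
Orwell | 98845    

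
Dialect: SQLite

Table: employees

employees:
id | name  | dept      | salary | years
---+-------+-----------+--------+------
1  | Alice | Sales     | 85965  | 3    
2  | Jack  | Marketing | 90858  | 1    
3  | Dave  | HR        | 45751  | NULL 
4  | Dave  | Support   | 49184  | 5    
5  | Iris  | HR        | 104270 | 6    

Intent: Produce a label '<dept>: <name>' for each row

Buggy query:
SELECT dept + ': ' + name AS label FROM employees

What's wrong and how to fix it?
Bug: SQLite uses || for string concatenation; + coerces text to numbers (yielding 0)

Fix: Replace + with || to concatenate text

Corrected query:
SELECT dept || ': ' || name AS label FROM employees

Result:
label          
---------------
Sales: Alice   
Marketing: Jack
HR: Dave       
Support: Dave  
HR: Iris       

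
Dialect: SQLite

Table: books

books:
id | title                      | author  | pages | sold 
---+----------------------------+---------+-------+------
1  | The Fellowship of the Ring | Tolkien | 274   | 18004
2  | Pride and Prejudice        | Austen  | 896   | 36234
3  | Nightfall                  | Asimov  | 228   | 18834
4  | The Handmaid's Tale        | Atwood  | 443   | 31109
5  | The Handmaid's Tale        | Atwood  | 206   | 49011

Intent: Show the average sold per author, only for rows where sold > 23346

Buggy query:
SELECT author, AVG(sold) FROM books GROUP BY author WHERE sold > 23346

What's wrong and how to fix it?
Bug: Row-level WHERE must come before GROUP BY in the clause order

Fix: Move the WHERE clause before GROUP BY

Corrected query:
SELECT author, AVG(sold) FROM books WHERE sold > 23346 GROUP BY author

Result:
author | AVG(sold)
-------+----------
Atwood | 40060    
Austen | 36234    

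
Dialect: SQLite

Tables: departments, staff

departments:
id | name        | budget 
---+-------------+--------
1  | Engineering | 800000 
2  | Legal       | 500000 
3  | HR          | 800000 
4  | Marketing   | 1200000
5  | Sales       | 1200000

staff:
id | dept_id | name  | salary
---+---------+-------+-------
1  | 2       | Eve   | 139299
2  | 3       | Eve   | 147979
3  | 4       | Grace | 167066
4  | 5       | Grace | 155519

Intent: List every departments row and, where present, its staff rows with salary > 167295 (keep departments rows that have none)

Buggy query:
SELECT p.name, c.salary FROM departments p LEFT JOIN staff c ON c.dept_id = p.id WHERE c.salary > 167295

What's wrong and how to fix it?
Bug: Filtering c.salary in WHERE discards the NULL rows produced by LEFT JOIN, turning it into an inner join

Fix: Put 'c.salary > 167295' in the JOIN's ON clause instead of WHERE

Corrected query:
SELECT p.name, c.salary FROM departments p LEFT JOIN staff c ON c.dept_id = p.id AND c.salary > 167295

Result:
name        | salary
------------+-------
Engineering | NULL  
Legal       | NULL  
HR          | NULL  
Marketing   | NULL  
Sales       | NULL  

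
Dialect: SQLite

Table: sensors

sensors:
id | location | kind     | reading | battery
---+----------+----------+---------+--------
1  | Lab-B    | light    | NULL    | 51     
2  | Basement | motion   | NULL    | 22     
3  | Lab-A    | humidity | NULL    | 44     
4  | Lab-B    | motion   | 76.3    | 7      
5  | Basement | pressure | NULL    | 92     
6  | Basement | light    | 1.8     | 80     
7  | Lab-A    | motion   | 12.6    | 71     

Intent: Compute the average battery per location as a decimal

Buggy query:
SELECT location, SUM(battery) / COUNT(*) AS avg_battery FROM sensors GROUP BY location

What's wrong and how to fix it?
Bug: SUM(battery) and COUNT(*) are both integers; the division truncates the fractional part

Fix: Multiply by 1.0 (or CAST to REAL) to force floating-point division

Corrected query:
SELECT location, SUM(battery) * 1.0 / COUNT(*) AS avg_battery FROM sensors GROUP BY location

Result:
location | avg_battery
---------+------------
Basement | 64.666667  
Lab-A    | 57.5       
Lab-B    | 29         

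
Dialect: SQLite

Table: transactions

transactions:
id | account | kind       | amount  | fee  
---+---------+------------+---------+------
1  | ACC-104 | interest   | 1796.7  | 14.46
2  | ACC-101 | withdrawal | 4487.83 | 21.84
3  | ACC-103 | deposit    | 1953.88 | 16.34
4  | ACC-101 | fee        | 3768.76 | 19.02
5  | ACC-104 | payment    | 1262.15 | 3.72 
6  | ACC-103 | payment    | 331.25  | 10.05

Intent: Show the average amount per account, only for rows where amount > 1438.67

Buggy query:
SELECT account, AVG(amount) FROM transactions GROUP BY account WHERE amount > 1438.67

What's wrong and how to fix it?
Bug: Row-level WHERE must come before GROUP BY in the clause order

Fix: Move the WHERE clause before GROUP BY

Corrected query:
SELECT account, AVG(amount) FROM transactions WHERE amount > 1438.67 GROUP BY account

Result:
account | AVG(amount)
--------+------------
ACC-101 | 4128.295   
ACC-103 | 1953.88    
ACC-104 | 1796.7     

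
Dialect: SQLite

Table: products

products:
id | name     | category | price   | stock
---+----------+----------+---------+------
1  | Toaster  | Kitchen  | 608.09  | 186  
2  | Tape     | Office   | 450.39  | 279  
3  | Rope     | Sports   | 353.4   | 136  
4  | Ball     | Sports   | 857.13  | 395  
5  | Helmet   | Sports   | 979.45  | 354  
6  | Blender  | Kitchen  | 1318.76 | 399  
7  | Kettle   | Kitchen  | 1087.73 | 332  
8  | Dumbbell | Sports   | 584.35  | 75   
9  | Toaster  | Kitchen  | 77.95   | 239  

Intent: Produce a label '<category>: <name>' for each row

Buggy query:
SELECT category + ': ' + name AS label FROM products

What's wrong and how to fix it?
Bug: SQLite uses || for string concatenation; + coerces text to numbers (yielding 0)

Fix: Use the || operator for string concatenation

Corrected query:
SELECT category || ': ' || name AS label FROM products

Result:
label           
----------------
Kitchen: Toaster
Office: Tape    
Sports: Rope    
Sports: Ball    
Sports: Helmet  
Kitchen: Blender
Kitchen: Kettle 
Sports: Dumbbell
Kitchen: Toaster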